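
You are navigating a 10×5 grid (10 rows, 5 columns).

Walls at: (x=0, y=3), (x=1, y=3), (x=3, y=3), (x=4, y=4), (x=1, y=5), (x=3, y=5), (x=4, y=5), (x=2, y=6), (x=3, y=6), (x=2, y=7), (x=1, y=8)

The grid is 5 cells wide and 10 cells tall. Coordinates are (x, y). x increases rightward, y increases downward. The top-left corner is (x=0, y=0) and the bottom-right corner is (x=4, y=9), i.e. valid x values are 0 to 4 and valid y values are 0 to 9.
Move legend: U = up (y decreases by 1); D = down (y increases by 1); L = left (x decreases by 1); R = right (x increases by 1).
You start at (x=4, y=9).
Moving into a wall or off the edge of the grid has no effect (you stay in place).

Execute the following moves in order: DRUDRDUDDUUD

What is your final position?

Answer: Final position: (x=4, y=8)

Derivation:
Start: (x=4, y=9)
  D (down): blocked, stay at (x=4, y=9)
  R (right): blocked, stay at (x=4, y=9)
  U (up): (x=4, y=9) -> (x=4, y=8)
  D (down): (x=4, y=8) -> (x=4, y=9)
  R (right): blocked, stay at (x=4, y=9)
  D (down): blocked, stay at (x=4, y=9)
  U (up): (x=4, y=9) -> (x=4, y=8)
  D (down): (x=4, y=8) -> (x=4, y=9)
  D (down): blocked, stay at (x=4, y=9)
  U (up): (x=4, y=9) -> (x=4, y=8)
  U (up): (x=4, y=8) -> (x=4, y=7)
  D (down): (x=4, y=7) -> (x=4, y=8)
Final: (x=4, y=8)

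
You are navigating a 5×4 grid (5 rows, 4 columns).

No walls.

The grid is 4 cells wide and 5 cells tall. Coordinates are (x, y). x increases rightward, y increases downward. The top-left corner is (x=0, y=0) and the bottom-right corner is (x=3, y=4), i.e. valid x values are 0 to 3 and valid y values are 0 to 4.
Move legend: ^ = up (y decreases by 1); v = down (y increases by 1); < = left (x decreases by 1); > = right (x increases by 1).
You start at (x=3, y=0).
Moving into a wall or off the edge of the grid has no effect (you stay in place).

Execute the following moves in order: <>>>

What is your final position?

Start: (x=3, y=0)
  < (left): (x=3, y=0) -> (x=2, y=0)
  > (right): (x=2, y=0) -> (x=3, y=0)
  > (right): blocked, stay at (x=3, y=0)
  > (right): blocked, stay at (x=3, y=0)
Final: (x=3, y=0)

Answer: Final position: (x=3, y=0)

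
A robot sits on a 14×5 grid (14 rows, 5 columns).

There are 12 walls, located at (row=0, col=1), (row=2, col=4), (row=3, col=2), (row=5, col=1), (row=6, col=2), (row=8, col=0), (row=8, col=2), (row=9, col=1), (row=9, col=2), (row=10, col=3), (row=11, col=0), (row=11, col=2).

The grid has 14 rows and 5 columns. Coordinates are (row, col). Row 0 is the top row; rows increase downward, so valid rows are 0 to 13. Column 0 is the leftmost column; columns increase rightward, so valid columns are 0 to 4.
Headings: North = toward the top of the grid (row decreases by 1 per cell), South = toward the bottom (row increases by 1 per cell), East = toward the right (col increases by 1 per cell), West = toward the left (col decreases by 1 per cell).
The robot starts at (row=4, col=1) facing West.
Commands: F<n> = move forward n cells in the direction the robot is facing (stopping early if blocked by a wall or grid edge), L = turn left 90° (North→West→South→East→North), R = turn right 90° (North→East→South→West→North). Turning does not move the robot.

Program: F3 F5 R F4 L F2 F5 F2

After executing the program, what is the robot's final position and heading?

Answer: Final position: (row=0, col=0), facing West

Derivation:
Start: (row=4, col=1), facing West
  F3: move forward 1/3 (blocked), now at (row=4, col=0)
  F5: move forward 0/5 (blocked), now at (row=4, col=0)
  R: turn right, now facing North
  F4: move forward 4, now at (row=0, col=0)
  L: turn left, now facing West
  F2: move forward 0/2 (blocked), now at (row=0, col=0)
  F5: move forward 0/5 (blocked), now at (row=0, col=0)
  F2: move forward 0/2 (blocked), now at (row=0, col=0)
Final: (row=0, col=0), facing West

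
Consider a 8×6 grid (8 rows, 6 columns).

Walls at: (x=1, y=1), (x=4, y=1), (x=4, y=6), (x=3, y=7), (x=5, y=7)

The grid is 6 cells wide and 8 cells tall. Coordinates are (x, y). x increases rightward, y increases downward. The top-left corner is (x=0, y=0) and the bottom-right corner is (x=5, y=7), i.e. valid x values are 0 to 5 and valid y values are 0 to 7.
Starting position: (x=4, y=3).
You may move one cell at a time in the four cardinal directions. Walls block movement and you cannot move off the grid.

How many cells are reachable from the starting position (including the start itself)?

Answer: Reachable cells: 42

Derivation:
BFS flood-fill from (x=4, y=3):
  Distance 0: (x=4, y=3)
  Distance 1: (x=4, y=2), (x=3, y=3), (x=5, y=3), (x=4, y=4)
  Distance 2: (x=3, y=2), (x=5, y=2), (x=2, y=3), (x=3, y=4), (x=5, y=4), (x=4, y=5)
  Distance 3: (x=3, y=1), (x=5, y=1), (x=2, y=2), (x=1, y=3), (x=2, y=4), (x=3, y=5), (x=5, y=5)
  Distance 4: (x=3, y=0), (x=5, y=0), (x=2, y=1), (x=1, y=2), (x=0, y=3), (x=1, y=4), (x=2, y=5), (x=3, y=6), (x=5, y=6)
  Distance 5: (x=2, y=0), (x=4, y=0), (x=0, y=2), (x=0, y=4), (x=1, y=5), (x=2, y=6)
  Distance 6: (x=1, y=0), (x=0, y=1), (x=0, y=5), (x=1, y=6), (x=2, y=7)
  Distance 7: (x=0, y=0), (x=0, y=6), (x=1, y=7)
  Distance 8: (x=0, y=7)
Total reachable: 42 (grid has 43 open cells total)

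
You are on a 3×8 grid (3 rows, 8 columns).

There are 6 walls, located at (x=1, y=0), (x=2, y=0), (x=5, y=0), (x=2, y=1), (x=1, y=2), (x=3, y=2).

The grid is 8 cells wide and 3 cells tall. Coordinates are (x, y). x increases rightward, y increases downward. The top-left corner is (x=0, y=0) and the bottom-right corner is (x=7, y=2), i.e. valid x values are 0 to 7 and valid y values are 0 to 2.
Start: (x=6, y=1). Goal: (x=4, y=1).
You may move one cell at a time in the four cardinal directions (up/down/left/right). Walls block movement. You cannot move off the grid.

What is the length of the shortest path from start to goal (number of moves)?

Answer: Shortest path length: 2

Derivation:
BFS from (x=6, y=1) until reaching (x=4, y=1):
  Distance 0: (x=6, y=1)
  Distance 1: (x=6, y=0), (x=5, y=1), (x=7, y=1), (x=6, y=2)
  Distance 2: (x=7, y=0), (x=4, y=1), (x=5, y=2), (x=7, y=2)  <- goal reached here
One shortest path (2 moves): (x=6, y=1) -> (x=5, y=1) -> (x=4, y=1)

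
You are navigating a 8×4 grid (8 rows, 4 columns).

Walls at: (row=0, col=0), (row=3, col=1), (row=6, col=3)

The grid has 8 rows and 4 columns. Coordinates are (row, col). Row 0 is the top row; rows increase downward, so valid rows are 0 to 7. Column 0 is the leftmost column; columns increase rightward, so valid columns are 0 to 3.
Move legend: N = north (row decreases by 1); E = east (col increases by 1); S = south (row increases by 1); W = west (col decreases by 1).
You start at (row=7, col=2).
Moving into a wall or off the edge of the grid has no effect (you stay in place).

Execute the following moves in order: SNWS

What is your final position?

Answer: Final position: (row=7, col=1)

Derivation:
Start: (row=7, col=2)
  S (south): blocked, stay at (row=7, col=2)
  N (north): (row=7, col=2) -> (row=6, col=2)
  W (west): (row=6, col=2) -> (row=6, col=1)
  S (south): (row=6, col=1) -> (row=7, col=1)
Final: (row=7, col=1)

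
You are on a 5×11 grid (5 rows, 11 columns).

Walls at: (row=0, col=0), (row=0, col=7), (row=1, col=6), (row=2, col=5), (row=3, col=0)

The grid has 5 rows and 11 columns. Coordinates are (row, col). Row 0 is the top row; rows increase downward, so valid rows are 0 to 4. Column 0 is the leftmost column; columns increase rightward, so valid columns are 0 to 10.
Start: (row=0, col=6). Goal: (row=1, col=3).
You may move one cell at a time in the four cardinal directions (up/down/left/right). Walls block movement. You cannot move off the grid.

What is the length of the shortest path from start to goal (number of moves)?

BFS from (row=0, col=6) until reaching (row=1, col=3):
  Distance 0: (row=0, col=6)
  Distance 1: (row=0, col=5)
  Distance 2: (row=0, col=4), (row=1, col=5)
  Distance 3: (row=0, col=3), (row=1, col=4)
  Distance 4: (row=0, col=2), (row=1, col=3), (row=2, col=4)  <- goal reached here
One shortest path (4 moves): (row=0, col=6) -> (row=0, col=5) -> (row=0, col=4) -> (row=0, col=3) -> (row=1, col=3)

Answer: Shortest path length: 4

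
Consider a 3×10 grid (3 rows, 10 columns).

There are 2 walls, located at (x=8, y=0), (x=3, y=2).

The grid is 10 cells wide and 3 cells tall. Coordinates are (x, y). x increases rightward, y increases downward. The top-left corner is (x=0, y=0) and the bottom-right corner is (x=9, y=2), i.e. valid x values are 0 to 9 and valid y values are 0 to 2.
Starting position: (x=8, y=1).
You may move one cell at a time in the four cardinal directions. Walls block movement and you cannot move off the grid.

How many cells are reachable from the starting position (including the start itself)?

BFS flood-fill from (x=8, y=1):
  Distance 0: (x=8, y=1)
  Distance 1: (x=7, y=1), (x=9, y=1), (x=8, y=2)
  Distance 2: (x=7, y=0), (x=9, y=0), (x=6, y=1), (x=7, y=2), (x=9, y=2)
  Distance 3: (x=6, y=0), (x=5, y=1), (x=6, y=2)
  Distance 4: (x=5, y=0), (x=4, y=1), (x=5, y=2)
  Distance 5: (x=4, y=0), (x=3, y=1), (x=4, y=2)
  Distance 6: (x=3, y=0), (x=2, y=1)
  Distance 7: (x=2, y=0), (x=1, y=1), (x=2, y=2)
  Distance 8: (x=1, y=0), (x=0, y=1), (x=1, y=2)
  Distance 9: (x=0, y=0), (x=0, y=2)
Total reachable: 28 (grid has 28 open cells total)

Answer: Reachable cells: 28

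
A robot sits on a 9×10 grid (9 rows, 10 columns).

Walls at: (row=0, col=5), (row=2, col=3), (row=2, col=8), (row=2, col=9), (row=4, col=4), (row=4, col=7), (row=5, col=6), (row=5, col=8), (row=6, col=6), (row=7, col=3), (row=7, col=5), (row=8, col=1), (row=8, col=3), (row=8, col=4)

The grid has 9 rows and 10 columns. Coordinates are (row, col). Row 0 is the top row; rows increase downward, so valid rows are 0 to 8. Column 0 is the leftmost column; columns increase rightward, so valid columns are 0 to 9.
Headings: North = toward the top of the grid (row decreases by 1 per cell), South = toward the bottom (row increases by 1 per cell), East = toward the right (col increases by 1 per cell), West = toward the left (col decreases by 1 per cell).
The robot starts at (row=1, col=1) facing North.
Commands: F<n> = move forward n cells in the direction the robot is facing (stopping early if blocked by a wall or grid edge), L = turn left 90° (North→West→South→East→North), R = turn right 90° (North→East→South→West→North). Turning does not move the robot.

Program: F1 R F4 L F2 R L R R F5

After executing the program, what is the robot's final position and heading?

Start: (row=1, col=1), facing North
  F1: move forward 1, now at (row=0, col=1)
  R: turn right, now facing East
  F4: move forward 3/4 (blocked), now at (row=0, col=4)
  L: turn left, now facing North
  F2: move forward 0/2 (blocked), now at (row=0, col=4)
  R: turn right, now facing East
  L: turn left, now facing North
  R: turn right, now facing East
  R: turn right, now facing South
  F5: move forward 3/5 (blocked), now at (row=3, col=4)
Final: (row=3, col=4), facing South

Answer: Final position: (row=3, col=4), facing South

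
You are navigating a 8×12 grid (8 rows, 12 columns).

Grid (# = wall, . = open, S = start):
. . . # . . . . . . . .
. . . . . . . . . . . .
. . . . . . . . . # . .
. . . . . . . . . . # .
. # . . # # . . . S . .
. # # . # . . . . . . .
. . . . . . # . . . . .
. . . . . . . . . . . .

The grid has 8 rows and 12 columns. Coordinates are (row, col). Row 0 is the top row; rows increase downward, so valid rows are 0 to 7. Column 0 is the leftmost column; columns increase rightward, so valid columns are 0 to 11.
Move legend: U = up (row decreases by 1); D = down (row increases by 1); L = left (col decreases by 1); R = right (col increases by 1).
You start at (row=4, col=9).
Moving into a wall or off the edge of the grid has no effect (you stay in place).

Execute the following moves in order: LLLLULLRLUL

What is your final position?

Answer: Final position: (row=2, col=3)

Derivation:
Start: (row=4, col=9)
  L (left): (row=4, col=9) -> (row=4, col=8)
  L (left): (row=4, col=8) -> (row=4, col=7)
  L (left): (row=4, col=7) -> (row=4, col=6)
  L (left): blocked, stay at (row=4, col=6)
  U (up): (row=4, col=6) -> (row=3, col=6)
  L (left): (row=3, col=6) -> (row=3, col=5)
  L (left): (row=3, col=5) -> (row=3, col=4)
  R (right): (row=3, col=4) -> (row=3, col=5)
  L (left): (row=3, col=5) -> (row=3, col=4)
  U (up): (row=3, col=4) -> (row=2, col=4)
  L (left): (row=2, col=4) -> (row=2, col=3)
Final: (row=2, col=3)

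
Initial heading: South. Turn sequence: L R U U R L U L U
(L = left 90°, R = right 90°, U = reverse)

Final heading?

Answer: Final heading: East

Derivation:
Start: South
  L (left (90° counter-clockwise)) -> East
  R (right (90° clockwise)) -> South
  U (U-turn (180°)) -> North
  U (U-turn (180°)) -> South
  R (right (90° clockwise)) -> West
  L (left (90° counter-clockwise)) -> South
  U (U-turn (180°)) -> North
  L (left (90° counter-clockwise)) -> West
  U (U-turn (180°)) -> East
Final: East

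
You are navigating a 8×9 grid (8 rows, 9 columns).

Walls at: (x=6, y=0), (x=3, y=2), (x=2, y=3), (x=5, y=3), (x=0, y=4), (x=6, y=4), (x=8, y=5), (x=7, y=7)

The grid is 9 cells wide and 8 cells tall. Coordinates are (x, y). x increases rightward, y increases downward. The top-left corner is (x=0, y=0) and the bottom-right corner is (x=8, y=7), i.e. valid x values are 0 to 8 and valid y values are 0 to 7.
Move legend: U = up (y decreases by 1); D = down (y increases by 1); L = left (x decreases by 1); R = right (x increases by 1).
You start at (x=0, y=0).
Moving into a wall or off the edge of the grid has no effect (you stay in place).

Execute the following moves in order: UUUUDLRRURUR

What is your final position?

Answer: Final position: (x=4, y=0)

Derivation:
Start: (x=0, y=0)
  [×4]U (up): blocked, stay at (x=0, y=0)
  D (down): (x=0, y=0) -> (x=0, y=1)
  L (left): blocked, stay at (x=0, y=1)
  R (right): (x=0, y=1) -> (x=1, y=1)
  R (right): (x=1, y=1) -> (x=2, y=1)
  U (up): (x=2, y=1) -> (x=2, y=0)
  R (right): (x=2, y=0) -> (x=3, y=0)
  U (up): blocked, stay at (x=3, y=0)
  R (right): (x=3, y=0) -> (x=4, y=0)
Final: (x=4, y=0)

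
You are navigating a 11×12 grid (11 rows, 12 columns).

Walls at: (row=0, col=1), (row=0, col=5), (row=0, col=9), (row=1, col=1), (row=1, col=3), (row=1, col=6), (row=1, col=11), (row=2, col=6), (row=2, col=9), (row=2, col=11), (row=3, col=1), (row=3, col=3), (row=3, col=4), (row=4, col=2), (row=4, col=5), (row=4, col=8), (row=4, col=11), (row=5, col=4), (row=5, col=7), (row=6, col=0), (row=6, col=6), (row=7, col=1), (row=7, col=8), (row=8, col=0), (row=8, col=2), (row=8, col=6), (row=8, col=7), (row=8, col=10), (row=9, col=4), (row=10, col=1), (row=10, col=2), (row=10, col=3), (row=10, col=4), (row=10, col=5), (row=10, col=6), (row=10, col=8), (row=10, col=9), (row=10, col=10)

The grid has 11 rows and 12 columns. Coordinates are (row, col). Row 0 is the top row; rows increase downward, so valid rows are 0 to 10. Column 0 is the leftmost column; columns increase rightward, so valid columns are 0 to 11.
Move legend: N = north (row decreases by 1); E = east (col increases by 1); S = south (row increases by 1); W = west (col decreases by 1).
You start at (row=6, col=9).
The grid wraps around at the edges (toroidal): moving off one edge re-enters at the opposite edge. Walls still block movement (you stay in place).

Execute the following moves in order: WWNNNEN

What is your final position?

Start: (row=6, col=9)
  W (west): (row=6, col=9) -> (row=6, col=8)
  W (west): (row=6, col=8) -> (row=6, col=7)
  [×3]N (north): blocked, stay at (row=6, col=7)
  E (east): (row=6, col=7) -> (row=6, col=8)
  N (north): (row=6, col=8) -> (row=5, col=8)
Final: (row=5, col=8)

Answer: Final position: (row=5, col=8)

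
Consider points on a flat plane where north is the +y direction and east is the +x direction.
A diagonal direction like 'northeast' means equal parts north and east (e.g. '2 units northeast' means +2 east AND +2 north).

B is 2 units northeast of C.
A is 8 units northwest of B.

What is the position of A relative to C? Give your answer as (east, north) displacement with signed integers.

Answer: A is at (east=-6, north=10) relative to C.

Derivation:
Place C at the origin (east=0, north=0).
  B is 2 units northeast of C: delta (east=+2, north=+2); B at (east=2, north=2).
  A is 8 units northwest of B: delta (east=-8, north=+8); A at (east=-6, north=10).
Therefore A relative to C: (east=-6, north=10).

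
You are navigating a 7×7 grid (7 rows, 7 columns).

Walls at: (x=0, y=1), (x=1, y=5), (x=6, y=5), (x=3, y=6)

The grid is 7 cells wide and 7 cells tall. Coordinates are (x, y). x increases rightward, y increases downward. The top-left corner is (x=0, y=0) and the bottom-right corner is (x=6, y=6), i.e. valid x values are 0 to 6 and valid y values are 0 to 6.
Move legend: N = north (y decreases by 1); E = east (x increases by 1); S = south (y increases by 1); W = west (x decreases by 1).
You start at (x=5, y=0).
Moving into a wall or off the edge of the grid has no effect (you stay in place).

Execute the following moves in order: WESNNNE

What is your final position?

Answer: Final position: (x=6, y=0)

Derivation:
Start: (x=5, y=0)
  W (west): (x=5, y=0) -> (x=4, y=0)
  E (east): (x=4, y=0) -> (x=5, y=0)
  S (south): (x=5, y=0) -> (x=5, y=1)
  N (north): (x=5, y=1) -> (x=5, y=0)
  N (north): blocked, stay at (x=5, y=0)
  N (north): blocked, stay at (x=5, y=0)
  E (east): (x=5, y=0) -> (x=6, y=0)
Final: (x=6, y=0)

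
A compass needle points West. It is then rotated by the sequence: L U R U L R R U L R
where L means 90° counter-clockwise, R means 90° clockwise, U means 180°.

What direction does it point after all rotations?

Start: West
  L (left (90° counter-clockwise)) -> South
  U (U-turn (180°)) -> North
  R (right (90° clockwise)) -> East
  U (U-turn (180°)) -> West
  L (left (90° counter-clockwise)) -> South
  R (right (90° clockwise)) -> West
  R (right (90° clockwise)) -> North
  U (U-turn (180°)) -> South
  L (left (90° counter-clockwise)) -> East
  R (right (90° clockwise)) -> South
Final: South

Answer: Final heading: South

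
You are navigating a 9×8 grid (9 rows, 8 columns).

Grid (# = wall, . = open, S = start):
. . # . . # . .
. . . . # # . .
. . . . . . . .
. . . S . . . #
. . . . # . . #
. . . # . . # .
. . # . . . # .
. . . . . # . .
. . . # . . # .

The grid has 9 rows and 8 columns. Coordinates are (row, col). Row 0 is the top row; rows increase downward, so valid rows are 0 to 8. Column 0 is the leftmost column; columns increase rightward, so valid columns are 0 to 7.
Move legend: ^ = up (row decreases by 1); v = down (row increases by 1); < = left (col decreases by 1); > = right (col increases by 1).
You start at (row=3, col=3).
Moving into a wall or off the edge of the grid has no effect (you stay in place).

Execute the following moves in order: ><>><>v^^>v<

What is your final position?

Answer: Final position: (row=3, col=5)

Derivation:
Start: (row=3, col=3)
  > (right): (row=3, col=3) -> (row=3, col=4)
  < (left): (row=3, col=4) -> (row=3, col=3)
  > (right): (row=3, col=3) -> (row=3, col=4)
  > (right): (row=3, col=4) -> (row=3, col=5)
  < (left): (row=3, col=5) -> (row=3, col=4)
  > (right): (row=3, col=4) -> (row=3, col=5)
  v (down): (row=3, col=5) -> (row=4, col=5)
  ^ (up): (row=4, col=5) -> (row=3, col=5)
  ^ (up): (row=3, col=5) -> (row=2, col=5)
  > (right): (row=2, col=5) -> (row=2, col=6)
  v (down): (row=2, col=6) -> (row=3, col=6)
  < (left): (row=3, col=6) -> (row=3, col=5)
Final: (row=3, col=5)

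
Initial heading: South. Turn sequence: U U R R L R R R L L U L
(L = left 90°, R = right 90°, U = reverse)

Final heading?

Start: South
  U (U-turn (180°)) -> North
  U (U-turn (180°)) -> South
  R (right (90° clockwise)) -> West
  R (right (90° clockwise)) -> North
  L (left (90° counter-clockwise)) -> West
  R (right (90° clockwise)) -> North
  R (right (90° clockwise)) -> East
  R (right (90° clockwise)) -> South
  L (left (90° counter-clockwise)) -> East
  L (left (90° counter-clockwise)) -> North
  U (U-turn (180°)) -> South
  L (left (90° counter-clockwise)) -> East
Final: East

Answer: Final heading: East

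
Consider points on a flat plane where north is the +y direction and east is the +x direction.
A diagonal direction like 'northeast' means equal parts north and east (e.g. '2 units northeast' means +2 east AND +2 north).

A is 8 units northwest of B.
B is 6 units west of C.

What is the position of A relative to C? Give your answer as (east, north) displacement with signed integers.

Place C at the origin (east=0, north=0).
  B is 6 units west of C: delta (east=-6, north=+0); B at (east=-6, north=0).
  A is 8 units northwest of B: delta (east=-8, north=+8); A at (east=-14, north=8).
Therefore A relative to C: (east=-14, north=8).

Answer: A is at (east=-14, north=8) relative to C.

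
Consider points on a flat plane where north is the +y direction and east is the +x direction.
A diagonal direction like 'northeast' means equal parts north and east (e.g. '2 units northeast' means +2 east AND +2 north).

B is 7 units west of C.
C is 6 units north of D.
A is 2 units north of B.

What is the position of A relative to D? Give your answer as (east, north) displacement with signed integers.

Place D at the origin (east=0, north=0).
  C is 6 units north of D: delta (east=+0, north=+6); C at (east=0, north=6).
  B is 7 units west of C: delta (east=-7, north=+0); B at (east=-7, north=6).
  A is 2 units north of B: delta (east=+0, north=+2); A at (east=-7, north=8).
Therefore A relative to D: (east=-7, north=8).

Answer: A is at (east=-7, north=8) relative to D.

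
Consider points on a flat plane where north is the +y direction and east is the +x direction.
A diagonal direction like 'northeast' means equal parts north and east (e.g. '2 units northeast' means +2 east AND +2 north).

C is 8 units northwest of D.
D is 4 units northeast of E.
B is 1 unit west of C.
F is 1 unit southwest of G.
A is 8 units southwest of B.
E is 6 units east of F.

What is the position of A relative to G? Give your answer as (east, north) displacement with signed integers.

Answer: A is at (east=-8, north=3) relative to G.

Derivation:
Place G at the origin (east=0, north=0).
  F is 1 unit southwest of G: delta (east=-1, north=-1); F at (east=-1, north=-1).
  E is 6 units east of F: delta (east=+6, north=+0); E at (east=5, north=-1).
  D is 4 units northeast of E: delta (east=+4, north=+4); D at (east=9, north=3).
  C is 8 units northwest of D: delta (east=-8, north=+8); C at (east=1, north=11).
  B is 1 unit west of C: delta (east=-1, north=+0); B at (east=0, north=11).
  A is 8 units southwest of B: delta (east=-8, north=-8); A at (east=-8, north=3).
Therefore A relative to G: (east=-8, north=3).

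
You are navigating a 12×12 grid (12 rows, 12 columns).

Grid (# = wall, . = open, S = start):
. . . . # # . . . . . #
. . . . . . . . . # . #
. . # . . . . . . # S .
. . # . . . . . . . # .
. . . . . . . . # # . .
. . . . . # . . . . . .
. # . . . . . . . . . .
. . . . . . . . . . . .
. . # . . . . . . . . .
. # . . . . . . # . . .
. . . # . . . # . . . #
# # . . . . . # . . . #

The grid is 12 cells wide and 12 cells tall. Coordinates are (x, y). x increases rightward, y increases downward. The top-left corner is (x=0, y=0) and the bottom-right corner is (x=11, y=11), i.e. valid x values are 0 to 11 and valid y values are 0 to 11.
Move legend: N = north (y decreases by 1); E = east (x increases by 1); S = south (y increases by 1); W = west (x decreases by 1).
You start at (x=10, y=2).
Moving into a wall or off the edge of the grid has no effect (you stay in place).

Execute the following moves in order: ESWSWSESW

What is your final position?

Start: (x=10, y=2)
  E (east): (x=10, y=2) -> (x=11, y=2)
  S (south): (x=11, y=2) -> (x=11, y=3)
  W (west): blocked, stay at (x=11, y=3)
  S (south): (x=11, y=3) -> (x=11, y=4)
  W (west): (x=11, y=4) -> (x=10, y=4)
  S (south): (x=10, y=4) -> (x=10, y=5)
  E (east): (x=10, y=5) -> (x=11, y=5)
  S (south): (x=11, y=5) -> (x=11, y=6)
  W (west): (x=11, y=6) -> (x=10, y=6)
Final: (x=10, y=6)

Answer: Final position: (x=10, y=6)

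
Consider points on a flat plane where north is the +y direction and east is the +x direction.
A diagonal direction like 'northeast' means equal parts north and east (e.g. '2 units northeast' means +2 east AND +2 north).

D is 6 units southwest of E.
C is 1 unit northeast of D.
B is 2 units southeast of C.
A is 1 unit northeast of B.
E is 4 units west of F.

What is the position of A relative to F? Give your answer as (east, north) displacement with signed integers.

Place F at the origin (east=0, north=0).
  E is 4 units west of F: delta (east=-4, north=+0); E at (east=-4, north=0).
  D is 6 units southwest of E: delta (east=-6, north=-6); D at (east=-10, north=-6).
  C is 1 unit northeast of D: delta (east=+1, north=+1); C at (east=-9, north=-5).
  B is 2 units southeast of C: delta (east=+2, north=-2); B at (east=-7, north=-7).
  A is 1 unit northeast of B: delta (east=+1, north=+1); A at (east=-6, north=-6).
Therefore A relative to F: (east=-6, north=-6).

Answer: A is at (east=-6, north=-6) relative to F.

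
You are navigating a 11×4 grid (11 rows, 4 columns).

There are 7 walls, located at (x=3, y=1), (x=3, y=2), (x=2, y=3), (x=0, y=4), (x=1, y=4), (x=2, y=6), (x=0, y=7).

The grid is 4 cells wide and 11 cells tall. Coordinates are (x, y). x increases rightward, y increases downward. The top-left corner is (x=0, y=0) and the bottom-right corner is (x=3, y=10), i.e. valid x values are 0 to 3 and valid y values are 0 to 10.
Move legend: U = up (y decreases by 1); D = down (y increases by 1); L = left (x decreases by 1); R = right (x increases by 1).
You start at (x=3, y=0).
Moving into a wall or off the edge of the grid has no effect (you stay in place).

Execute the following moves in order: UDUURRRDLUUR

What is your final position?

Start: (x=3, y=0)
  U (up): blocked, stay at (x=3, y=0)
  D (down): blocked, stay at (x=3, y=0)
  U (up): blocked, stay at (x=3, y=0)
  U (up): blocked, stay at (x=3, y=0)
  [×3]R (right): blocked, stay at (x=3, y=0)
  D (down): blocked, stay at (x=3, y=0)
  L (left): (x=3, y=0) -> (x=2, y=0)
  U (up): blocked, stay at (x=2, y=0)
  U (up): blocked, stay at (x=2, y=0)
  R (right): (x=2, y=0) -> (x=3, y=0)
Final: (x=3, y=0)

Answer: Final position: (x=3, y=0)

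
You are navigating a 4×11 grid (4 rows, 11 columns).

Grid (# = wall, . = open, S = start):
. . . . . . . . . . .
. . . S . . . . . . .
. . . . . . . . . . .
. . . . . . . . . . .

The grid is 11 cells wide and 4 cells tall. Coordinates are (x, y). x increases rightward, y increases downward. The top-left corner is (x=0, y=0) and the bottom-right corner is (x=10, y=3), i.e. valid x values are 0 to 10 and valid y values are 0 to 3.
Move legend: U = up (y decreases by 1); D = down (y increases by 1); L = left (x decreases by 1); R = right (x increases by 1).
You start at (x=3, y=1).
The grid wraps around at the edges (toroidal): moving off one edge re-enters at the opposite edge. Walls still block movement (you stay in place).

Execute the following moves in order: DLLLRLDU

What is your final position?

Answer: Final position: (x=0, y=2)

Derivation:
Start: (x=3, y=1)
  D (down): (x=3, y=1) -> (x=3, y=2)
  L (left): (x=3, y=2) -> (x=2, y=2)
  L (left): (x=2, y=2) -> (x=1, y=2)
  L (left): (x=1, y=2) -> (x=0, y=2)
  R (right): (x=0, y=2) -> (x=1, y=2)
  L (left): (x=1, y=2) -> (x=0, y=2)
  D (down): (x=0, y=2) -> (x=0, y=3)
  U (up): (x=0, y=3) -> (x=0, y=2)
Final: (x=0, y=2)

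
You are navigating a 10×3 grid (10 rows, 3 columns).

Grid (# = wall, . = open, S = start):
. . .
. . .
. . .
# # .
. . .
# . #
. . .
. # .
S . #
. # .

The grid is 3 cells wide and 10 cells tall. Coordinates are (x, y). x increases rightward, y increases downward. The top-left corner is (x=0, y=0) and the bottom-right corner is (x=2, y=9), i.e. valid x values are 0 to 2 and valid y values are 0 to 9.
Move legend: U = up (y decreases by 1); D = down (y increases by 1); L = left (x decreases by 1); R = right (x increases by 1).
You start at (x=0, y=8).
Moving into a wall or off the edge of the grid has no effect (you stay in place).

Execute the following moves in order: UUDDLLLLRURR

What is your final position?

Answer: Final position: (x=1, y=8)

Derivation:
Start: (x=0, y=8)
  U (up): (x=0, y=8) -> (x=0, y=7)
  U (up): (x=0, y=7) -> (x=0, y=6)
  D (down): (x=0, y=6) -> (x=0, y=7)
  D (down): (x=0, y=7) -> (x=0, y=8)
  [×4]L (left): blocked, stay at (x=0, y=8)
  R (right): (x=0, y=8) -> (x=1, y=8)
  U (up): blocked, stay at (x=1, y=8)
  R (right): blocked, stay at (x=1, y=8)
  R (right): blocked, stay at (x=1, y=8)
Final: (x=1, y=8)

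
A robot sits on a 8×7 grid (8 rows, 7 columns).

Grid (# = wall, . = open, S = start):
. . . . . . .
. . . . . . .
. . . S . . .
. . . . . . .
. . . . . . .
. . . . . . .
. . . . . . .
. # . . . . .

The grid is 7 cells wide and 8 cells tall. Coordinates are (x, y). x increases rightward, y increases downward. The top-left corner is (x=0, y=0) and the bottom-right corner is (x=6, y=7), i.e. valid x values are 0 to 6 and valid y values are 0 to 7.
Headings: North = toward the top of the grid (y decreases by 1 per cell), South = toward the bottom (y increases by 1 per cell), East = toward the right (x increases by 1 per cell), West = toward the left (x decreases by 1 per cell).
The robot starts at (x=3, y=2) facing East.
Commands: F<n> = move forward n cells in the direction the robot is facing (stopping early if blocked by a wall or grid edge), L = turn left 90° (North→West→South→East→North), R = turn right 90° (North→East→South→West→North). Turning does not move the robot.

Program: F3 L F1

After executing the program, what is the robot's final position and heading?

Start: (x=3, y=2), facing East
  F3: move forward 3, now at (x=6, y=2)
  L: turn left, now facing North
  F1: move forward 1, now at (x=6, y=1)
Final: (x=6, y=1), facing North

Answer: Final position: (x=6, y=1), facing North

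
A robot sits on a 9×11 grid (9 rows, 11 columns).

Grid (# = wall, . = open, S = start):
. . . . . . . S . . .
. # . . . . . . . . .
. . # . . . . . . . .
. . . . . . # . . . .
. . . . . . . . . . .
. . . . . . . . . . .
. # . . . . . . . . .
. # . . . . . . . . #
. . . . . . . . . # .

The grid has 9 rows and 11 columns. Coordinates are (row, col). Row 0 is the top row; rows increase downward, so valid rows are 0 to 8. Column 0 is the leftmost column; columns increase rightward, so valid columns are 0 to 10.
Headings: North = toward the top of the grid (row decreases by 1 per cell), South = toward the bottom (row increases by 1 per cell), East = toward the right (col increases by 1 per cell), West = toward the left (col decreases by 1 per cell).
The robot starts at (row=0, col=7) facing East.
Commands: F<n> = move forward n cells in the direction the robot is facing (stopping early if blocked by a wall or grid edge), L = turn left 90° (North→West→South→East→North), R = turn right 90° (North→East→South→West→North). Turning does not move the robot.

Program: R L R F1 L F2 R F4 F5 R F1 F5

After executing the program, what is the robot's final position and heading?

Start: (row=0, col=7), facing East
  R: turn right, now facing South
  L: turn left, now facing East
  R: turn right, now facing South
  F1: move forward 1, now at (row=1, col=7)
  L: turn left, now facing East
  F2: move forward 2, now at (row=1, col=9)
  R: turn right, now facing South
  F4: move forward 4, now at (row=5, col=9)
  F5: move forward 2/5 (blocked), now at (row=7, col=9)
  R: turn right, now facing West
  F1: move forward 1, now at (row=7, col=8)
  F5: move forward 5, now at (row=7, col=3)
Final: (row=7, col=3), facing West

Answer: Final position: (row=7, col=3), facing West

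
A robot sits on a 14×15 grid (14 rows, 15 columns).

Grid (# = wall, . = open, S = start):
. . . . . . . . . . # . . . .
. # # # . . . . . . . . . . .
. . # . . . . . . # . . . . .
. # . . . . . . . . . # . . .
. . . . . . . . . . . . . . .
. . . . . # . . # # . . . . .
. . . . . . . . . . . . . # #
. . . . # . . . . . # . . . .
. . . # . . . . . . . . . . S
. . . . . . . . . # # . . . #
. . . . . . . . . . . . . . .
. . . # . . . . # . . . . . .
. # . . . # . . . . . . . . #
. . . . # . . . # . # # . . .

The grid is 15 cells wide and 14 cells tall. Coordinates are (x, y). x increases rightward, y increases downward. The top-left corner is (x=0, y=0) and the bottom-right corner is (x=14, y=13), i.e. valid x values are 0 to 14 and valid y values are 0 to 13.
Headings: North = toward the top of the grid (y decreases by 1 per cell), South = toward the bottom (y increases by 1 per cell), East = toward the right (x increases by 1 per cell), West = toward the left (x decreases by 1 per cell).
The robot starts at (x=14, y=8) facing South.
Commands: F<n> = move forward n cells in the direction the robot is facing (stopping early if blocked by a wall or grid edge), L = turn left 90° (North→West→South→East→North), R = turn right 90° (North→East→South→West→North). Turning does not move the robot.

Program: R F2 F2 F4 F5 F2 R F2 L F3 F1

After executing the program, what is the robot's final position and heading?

Start: (x=14, y=8), facing South
  R: turn right, now facing West
  F2: move forward 2, now at (x=12, y=8)
  F2: move forward 2, now at (x=10, y=8)
  F4: move forward 4, now at (x=6, y=8)
  F5: move forward 2/5 (blocked), now at (x=4, y=8)
  F2: move forward 0/2 (blocked), now at (x=4, y=8)
  R: turn right, now facing North
  F2: move forward 0/2 (blocked), now at (x=4, y=8)
  L: turn left, now facing West
  F3: move forward 0/3 (blocked), now at (x=4, y=8)
  F1: move forward 0/1 (blocked), now at (x=4, y=8)
Final: (x=4, y=8), facing West

Answer: Final position: (x=4, y=8), facing West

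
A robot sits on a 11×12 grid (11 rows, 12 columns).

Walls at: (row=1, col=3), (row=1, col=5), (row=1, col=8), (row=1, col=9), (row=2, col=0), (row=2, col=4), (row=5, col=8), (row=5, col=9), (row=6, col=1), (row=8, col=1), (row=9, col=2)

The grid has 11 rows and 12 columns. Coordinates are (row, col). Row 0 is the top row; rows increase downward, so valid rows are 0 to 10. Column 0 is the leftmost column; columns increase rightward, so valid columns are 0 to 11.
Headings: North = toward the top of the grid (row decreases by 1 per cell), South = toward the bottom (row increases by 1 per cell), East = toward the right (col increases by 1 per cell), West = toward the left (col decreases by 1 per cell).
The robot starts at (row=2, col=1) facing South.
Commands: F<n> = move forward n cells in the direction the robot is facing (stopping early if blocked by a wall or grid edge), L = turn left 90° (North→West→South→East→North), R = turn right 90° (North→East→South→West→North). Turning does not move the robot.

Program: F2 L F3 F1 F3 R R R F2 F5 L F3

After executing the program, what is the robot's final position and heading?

Start: (row=2, col=1), facing South
  F2: move forward 2, now at (row=4, col=1)
  L: turn left, now facing East
  F3: move forward 3, now at (row=4, col=4)
  F1: move forward 1, now at (row=4, col=5)
  F3: move forward 3, now at (row=4, col=8)
  R: turn right, now facing South
  R: turn right, now facing West
  R: turn right, now facing North
  F2: move forward 2, now at (row=2, col=8)
  F5: move forward 0/5 (blocked), now at (row=2, col=8)
  L: turn left, now facing West
  F3: move forward 3, now at (row=2, col=5)
Final: (row=2, col=5), facing West

Answer: Final position: (row=2, col=5), facing West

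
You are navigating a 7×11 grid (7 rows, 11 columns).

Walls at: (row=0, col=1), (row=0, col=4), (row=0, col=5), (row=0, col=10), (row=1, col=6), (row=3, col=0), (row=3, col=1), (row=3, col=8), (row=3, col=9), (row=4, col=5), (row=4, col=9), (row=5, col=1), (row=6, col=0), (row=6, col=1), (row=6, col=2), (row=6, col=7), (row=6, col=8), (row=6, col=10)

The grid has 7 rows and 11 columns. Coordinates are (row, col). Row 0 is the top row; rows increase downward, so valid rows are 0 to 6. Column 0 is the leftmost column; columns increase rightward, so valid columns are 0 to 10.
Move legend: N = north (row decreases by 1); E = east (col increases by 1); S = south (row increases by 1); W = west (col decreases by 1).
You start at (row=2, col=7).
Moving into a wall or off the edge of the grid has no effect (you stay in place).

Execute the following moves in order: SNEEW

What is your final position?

Answer: Final position: (row=2, col=8)

Derivation:
Start: (row=2, col=7)
  S (south): (row=2, col=7) -> (row=3, col=7)
  N (north): (row=3, col=7) -> (row=2, col=7)
  E (east): (row=2, col=7) -> (row=2, col=8)
  E (east): (row=2, col=8) -> (row=2, col=9)
  W (west): (row=2, col=9) -> (row=2, col=8)
Final: (row=2, col=8)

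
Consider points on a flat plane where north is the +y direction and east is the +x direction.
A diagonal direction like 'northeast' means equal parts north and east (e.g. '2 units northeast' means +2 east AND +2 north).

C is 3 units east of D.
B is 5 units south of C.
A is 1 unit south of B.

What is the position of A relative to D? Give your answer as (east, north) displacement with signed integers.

Answer: A is at (east=3, north=-6) relative to D.

Derivation:
Place D at the origin (east=0, north=0).
  C is 3 units east of D: delta (east=+3, north=+0); C at (east=3, north=0).
  B is 5 units south of C: delta (east=+0, north=-5); B at (east=3, north=-5).
  A is 1 unit south of B: delta (east=+0, north=-1); A at (east=3, north=-6).
Therefore A relative to D: (east=3, north=-6).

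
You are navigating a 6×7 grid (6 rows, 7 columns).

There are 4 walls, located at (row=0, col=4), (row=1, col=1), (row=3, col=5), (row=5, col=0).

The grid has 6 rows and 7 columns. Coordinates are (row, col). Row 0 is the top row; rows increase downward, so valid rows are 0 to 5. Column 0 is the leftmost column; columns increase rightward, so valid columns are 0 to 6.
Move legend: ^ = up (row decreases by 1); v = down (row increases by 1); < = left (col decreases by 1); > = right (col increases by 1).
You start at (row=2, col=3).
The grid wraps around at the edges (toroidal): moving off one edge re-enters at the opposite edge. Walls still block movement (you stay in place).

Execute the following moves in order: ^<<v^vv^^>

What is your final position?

Answer: Final position: (row=1, col=3)

Derivation:
Start: (row=2, col=3)
  ^ (up): (row=2, col=3) -> (row=1, col=3)
  < (left): (row=1, col=3) -> (row=1, col=2)
  < (left): blocked, stay at (row=1, col=2)
  v (down): (row=1, col=2) -> (row=2, col=2)
  ^ (up): (row=2, col=2) -> (row=1, col=2)
  v (down): (row=1, col=2) -> (row=2, col=2)
  v (down): (row=2, col=2) -> (row=3, col=2)
  ^ (up): (row=3, col=2) -> (row=2, col=2)
  ^ (up): (row=2, col=2) -> (row=1, col=2)
  > (right): (row=1, col=2) -> (row=1, col=3)
Final: (row=1, col=3)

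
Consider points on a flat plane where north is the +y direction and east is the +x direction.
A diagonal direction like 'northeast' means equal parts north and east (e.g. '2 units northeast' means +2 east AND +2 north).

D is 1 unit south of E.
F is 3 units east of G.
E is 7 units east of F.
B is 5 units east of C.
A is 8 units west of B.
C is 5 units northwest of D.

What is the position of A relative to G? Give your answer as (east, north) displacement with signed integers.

Place G at the origin (east=0, north=0).
  F is 3 units east of G: delta (east=+3, north=+0); F at (east=3, north=0).
  E is 7 units east of F: delta (east=+7, north=+0); E at (east=10, north=0).
  D is 1 unit south of E: delta (east=+0, north=-1); D at (east=10, north=-1).
  C is 5 units northwest of D: delta (east=-5, north=+5); C at (east=5, north=4).
  B is 5 units east of C: delta (east=+5, north=+0); B at (east=10, north=4).
  A is 8 units west of B: delta (east=-8, north=+0); A at (east=2, north=4).
Therefore A relative to G: (east=2, north=4).

Answer: A is at (east=2, north=4) relative to G.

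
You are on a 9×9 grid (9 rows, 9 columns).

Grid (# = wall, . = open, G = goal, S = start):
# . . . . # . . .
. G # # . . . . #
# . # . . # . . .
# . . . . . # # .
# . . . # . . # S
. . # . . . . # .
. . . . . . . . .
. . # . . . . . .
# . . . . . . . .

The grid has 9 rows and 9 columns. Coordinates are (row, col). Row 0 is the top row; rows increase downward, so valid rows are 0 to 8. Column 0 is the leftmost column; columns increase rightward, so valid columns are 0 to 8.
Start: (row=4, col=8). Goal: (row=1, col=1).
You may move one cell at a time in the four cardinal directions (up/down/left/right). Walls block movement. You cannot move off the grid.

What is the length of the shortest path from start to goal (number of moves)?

Answer: Shortest path length: 12

Derivation:
BFS from (row=4, col=8) until reaching (row=1, col=1):
  Distance 0: (row=4, col=8)
  Distance 1: (row=3, col=8), (row=5, col=8)
  Distance 2: (row=2, col=8), (row=6, col=8)
  Distance 3: (row=2, col=7), (row=6, col=7), (row=7, col=8)
  Distance 4: (row=1, col=7), (row=2, col=6), (row=6, col=6), (row=7, col=7), (row=8, col=8)
  Distance 5: (row=0, col=7), (row=1, col=6), (row=5, col=6), (row=6, col=5), (row=7, col=6), (row=8, col=7)
  Distance 6: (row=0, col=6), (row=0, col=8), (row=1, col=5), (row=4, col=6), (row=5, col=5), (row=6, col=4), (row=7, col=5), (row=8, col=6)
  Distance 7: (row=1, col=4), (row=4, col=5), (row=5, col=4), (row=6, col=3), (row=7, col=4), (row=8, col=5)
  Distance 8: (row=0, col=4), (row=2, col=4), (row=3, col=5), (row=5, col=3), (row=6, col=2), (row=7, col=3), (row=8, col=4)
  Distance 9: (row=0, col=3), (row=2, col=3), (row=3, col=4), (row=4, col=3), (row=6, col=1), (row=8, col=3)
  Distance 10: (row=0, col=2), (row=3, col=3), (row=4, col=2), (row=5, col=1), (row=6, col=0), (row=7, col=1), (row=8, col=2)
  Distance 11: (row=0, col=1), (row=3, col=2), (row=4, col=1), (row=5, col=0), (row=7, col=0), (row=8, col=1)
  Distance 12: (row=1, col=1), (row=3, col=1)  <- goal reached here
One shortest path (12 moves): (row=4, col=8) -> (row=3, col=8) -> (row=2, col=8) -> (row=2, col=7) -> (row=2, col=6) -> (row=1, col=6) -> (row=1, col=5) -> (row=1, col=4) -> (row=0, col=4) -> (row=0, col=3) -> (row=0, col=2) -> (row=0, col=1) -> (row=1, col=1)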